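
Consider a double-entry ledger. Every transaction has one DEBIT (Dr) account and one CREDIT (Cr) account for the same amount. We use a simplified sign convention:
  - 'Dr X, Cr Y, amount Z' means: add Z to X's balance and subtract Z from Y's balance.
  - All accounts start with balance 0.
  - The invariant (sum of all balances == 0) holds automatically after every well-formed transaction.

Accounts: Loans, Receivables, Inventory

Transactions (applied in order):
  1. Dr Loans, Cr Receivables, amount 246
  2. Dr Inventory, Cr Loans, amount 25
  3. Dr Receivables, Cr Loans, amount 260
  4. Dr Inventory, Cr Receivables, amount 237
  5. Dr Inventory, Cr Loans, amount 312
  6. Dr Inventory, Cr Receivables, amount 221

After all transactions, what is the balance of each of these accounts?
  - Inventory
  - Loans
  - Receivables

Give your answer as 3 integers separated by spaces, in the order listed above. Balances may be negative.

After txn 1 (Dr Loans, Cr Receivables, amount 246): Loans=246 Receivables=-246
After txn 2 (Dr Inventory, Cr Loans, amount 25): Inventory=25 Loans=221 Receivables=-246
After txn 3 (Dr Receivables, Cr Loans, amount 260): Inventory=25 Loans=-39 Receivables=14
After txn 4 (Dr Inventory, Cr Receivables, amount 237): Inventory=262 Loans=-39 Receivables=-223
After txn 5 (Dr Inventory, Cr Loans, amount 312): Inventory=574 Loans=-351 Receivables=-223
After txn 6 (Dr Inventory, Cr Receivables, amount 221): Inventory=795 Loans=-351 Receivables=-444

Answer: 795 -351 -444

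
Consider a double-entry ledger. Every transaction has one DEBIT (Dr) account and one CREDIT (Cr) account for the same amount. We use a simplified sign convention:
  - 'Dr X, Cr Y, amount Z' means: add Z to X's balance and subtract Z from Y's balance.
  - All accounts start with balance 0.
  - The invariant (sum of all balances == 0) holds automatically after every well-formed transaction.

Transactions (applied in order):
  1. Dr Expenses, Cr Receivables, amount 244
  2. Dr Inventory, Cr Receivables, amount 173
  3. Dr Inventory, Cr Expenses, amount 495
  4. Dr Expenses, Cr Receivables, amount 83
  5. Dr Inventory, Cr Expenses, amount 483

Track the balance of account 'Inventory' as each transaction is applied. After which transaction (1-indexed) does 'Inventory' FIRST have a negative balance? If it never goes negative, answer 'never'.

After txn 1: Inventory=0
After txn 2: Inventory=173
After txn 3: Inventory=668
After txn 4: Inventory=668
After txn 5: Inventory=1151

Answer: never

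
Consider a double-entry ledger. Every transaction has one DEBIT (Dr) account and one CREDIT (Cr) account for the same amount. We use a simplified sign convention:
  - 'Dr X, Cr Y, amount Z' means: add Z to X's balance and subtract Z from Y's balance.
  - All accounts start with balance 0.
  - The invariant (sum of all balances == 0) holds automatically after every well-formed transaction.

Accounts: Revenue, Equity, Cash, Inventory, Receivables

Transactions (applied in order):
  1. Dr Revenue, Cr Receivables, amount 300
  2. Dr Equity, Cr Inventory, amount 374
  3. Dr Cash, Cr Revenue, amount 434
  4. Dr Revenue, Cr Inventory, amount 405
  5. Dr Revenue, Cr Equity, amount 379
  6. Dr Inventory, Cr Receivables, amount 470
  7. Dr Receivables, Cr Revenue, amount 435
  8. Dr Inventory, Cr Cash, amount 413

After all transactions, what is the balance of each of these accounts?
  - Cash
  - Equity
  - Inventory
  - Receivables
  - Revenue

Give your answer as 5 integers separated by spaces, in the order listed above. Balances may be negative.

Answer: 21 -5 104 -335 215

Derivation:
After txn 1 (Dr Revenue, Cr Receivables, amount 300): Receivables=-300 Revenue=300
After txn 2 (Dr Equity, Cr Inventory, amount 374): Equity=374 Inventory=-374 Receivables=-300 Revenue=300
After txn 3 (Dr Cash, Cr Revenue, amount 434): Cash=434 Equity=374 Inventory=-374 Receivables=-300 Revenue=-134
After txn 4 (Dr Revenue, Cr Inventory, amount 405): Cash=434 Equity=374 Inventory=-779 Receivables=-300 Revenue=271
After txn 5 (Dr Revenue, Cr Equity, amount 379): Cash=434 Equity=-5 Inventory=-779 Receivables=-300 Revenue=650
After txn 6 (Dr Inventory, Cr Receivables, amount 470): Cash=434 Equity=-5 Inventory=-309 Receivables=-770 Revenue=650
After txn 7 (Dr Receivables, Cr Revenue, amount 435): Cash=434 Equity=-5 Inventory=-309 Receivables=-335 Revenue=215
After txn 8 (Dr Inventory, Cr Cash, amount 413): Cash=21 Equity=-5 Inventory=104 Receivables=-335 Revenue=215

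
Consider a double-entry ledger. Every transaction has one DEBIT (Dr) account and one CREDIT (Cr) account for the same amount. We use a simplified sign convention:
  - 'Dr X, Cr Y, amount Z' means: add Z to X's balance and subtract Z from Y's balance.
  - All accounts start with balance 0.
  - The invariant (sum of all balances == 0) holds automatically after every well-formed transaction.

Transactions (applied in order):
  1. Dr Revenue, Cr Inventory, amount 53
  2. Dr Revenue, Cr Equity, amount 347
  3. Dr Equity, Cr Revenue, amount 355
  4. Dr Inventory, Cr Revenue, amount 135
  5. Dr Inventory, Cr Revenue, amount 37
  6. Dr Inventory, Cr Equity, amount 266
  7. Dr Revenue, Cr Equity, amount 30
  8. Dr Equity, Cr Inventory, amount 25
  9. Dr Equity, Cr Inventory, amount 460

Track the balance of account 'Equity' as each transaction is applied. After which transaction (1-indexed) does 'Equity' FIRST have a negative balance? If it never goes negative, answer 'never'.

After txn 1: Equity=0
After txn 2: Equity=-347

Answer: 2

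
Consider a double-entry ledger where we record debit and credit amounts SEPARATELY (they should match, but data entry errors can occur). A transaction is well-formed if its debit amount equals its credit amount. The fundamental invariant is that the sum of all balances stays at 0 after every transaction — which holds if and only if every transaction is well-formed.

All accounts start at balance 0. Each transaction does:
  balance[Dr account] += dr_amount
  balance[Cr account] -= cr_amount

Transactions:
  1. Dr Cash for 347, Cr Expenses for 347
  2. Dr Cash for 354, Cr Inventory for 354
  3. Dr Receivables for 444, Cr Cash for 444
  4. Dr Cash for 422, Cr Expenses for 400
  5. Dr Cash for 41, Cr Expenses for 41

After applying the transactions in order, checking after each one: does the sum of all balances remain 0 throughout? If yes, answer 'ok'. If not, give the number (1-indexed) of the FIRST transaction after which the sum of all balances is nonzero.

Answer: 4

Derivation:
After txn 1: dr=347 cr=347 sum_balances=0
After txn 2: dr=354 cr=354 sum_balances=0
After txn 3: dr=444 cr=444 sum_balances=0
After txn 4: dr=422 cr=400 sum_balances=22
After txn 5: dr=41 cr=41 sum_balances=22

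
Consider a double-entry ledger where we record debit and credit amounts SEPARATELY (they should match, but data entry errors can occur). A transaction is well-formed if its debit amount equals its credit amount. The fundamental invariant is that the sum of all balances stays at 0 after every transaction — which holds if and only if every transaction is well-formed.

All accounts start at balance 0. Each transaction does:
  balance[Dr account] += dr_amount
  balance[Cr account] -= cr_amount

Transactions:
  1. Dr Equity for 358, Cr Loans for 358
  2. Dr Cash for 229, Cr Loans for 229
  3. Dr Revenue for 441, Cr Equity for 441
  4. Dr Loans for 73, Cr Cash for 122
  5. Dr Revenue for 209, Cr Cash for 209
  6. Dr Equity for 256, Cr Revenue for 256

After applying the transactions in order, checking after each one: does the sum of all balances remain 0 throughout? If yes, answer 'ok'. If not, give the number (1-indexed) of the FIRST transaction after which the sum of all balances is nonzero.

Answer: 4

Derivation:
After txn 1: dr=358 cr=358 sum_balances=0
After txn 2: dr=229 cr=229 sum_balances=0
After txn 3: dr=441 cr=441 sum_balances=0
After txn 4: dr=73 cr=122 sum_balances=-49
After txn 5: dr=209 cr=209 sum_balances=-49
After txn 6: dr=256 cr=256 sum_balances=-49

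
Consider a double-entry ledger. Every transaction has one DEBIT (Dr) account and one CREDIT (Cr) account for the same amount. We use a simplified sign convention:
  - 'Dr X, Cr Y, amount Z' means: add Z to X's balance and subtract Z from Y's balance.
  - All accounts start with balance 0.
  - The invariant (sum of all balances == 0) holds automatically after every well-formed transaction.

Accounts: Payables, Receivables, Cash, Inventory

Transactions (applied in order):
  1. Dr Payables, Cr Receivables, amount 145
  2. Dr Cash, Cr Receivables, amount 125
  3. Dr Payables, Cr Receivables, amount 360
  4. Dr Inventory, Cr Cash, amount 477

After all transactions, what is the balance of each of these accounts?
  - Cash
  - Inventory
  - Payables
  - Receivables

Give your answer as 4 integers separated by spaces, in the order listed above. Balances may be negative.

After txn 1 (Dr Payables, Cr Receivables, amount 145): Payables=145 Receivables=-145
After txn 2 (Dr Cash, Cr Receivables, amount 125): Cash=125 Payables=145 Receivables=-270
After txn 3 (Dr Payables, Cr Receivables, amount 360): Cash=125 Payables=505 Receivables=-630
After txn 4 (Dr Inventory, Cr Cash, amount 477): Cash=-352 Inventory=477 Payables=505 Receivables=-630

Answer: -352 477 505 -630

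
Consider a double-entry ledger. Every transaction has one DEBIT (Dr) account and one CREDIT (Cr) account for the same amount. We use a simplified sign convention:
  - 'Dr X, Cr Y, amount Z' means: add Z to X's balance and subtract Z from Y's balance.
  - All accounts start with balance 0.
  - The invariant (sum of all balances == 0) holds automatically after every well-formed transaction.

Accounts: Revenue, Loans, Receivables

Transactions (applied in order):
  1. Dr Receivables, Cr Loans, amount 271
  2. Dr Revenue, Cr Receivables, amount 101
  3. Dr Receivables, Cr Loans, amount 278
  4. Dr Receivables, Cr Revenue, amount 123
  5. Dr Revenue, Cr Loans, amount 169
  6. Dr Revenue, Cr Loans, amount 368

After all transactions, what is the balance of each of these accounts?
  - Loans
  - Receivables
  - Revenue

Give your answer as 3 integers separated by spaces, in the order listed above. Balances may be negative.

Answer: -1086 571 515

Derivation:
After txn 1 (Dr Receivables, Cr Loans, amount 271): Loans=-271 Receivables=271
After txn 2 (Dr Revenue, Cr Receivables, amount 101): Loans=-271 Receivables=170 Revenue=101
After txn 3 (Dr Receivables, Cr Loans, amount 278): Loans=-549 Receivables=448 Revenue=101
After txn 4 (Dr Receivables, Cr Revenue, amount 123): Loans=-549 Receivables=571 Revenue=-22
After txn 5 (Dr Revenue, Cr Loans, amount 169): Loans=-718 Receivables=571 Revenue=147
After txn 6 (Dr Revenue, Cr Loans, amount 368): Loans=-1086 Receivables=571 Revenue=515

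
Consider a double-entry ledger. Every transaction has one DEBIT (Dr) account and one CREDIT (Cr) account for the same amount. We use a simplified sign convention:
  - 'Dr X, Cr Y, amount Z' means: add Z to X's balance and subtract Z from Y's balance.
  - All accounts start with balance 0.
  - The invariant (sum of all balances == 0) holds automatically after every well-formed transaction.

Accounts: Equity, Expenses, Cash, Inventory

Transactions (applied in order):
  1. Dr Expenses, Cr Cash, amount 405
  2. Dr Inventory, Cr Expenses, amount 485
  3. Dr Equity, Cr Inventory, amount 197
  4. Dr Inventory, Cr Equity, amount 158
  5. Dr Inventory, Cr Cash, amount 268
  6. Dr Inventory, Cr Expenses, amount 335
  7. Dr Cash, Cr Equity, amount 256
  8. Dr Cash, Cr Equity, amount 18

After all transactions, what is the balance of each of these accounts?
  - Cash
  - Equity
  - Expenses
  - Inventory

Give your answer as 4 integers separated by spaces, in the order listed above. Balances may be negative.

After txn 1 (Dr Expenses, Cr Cash, amount 405): Cash=-405 Expenses=405
After txn 2 (Dr Inventory, Cr Expenses, amount 485): Cash=-405 Expenses=-80 Inventory=485
After txn 3 (Dr Equity, Cr Inventory, amount 197): Cash=-405 Equity=197 Expenses=-80 Inventory=288
After txn 4 (Dr Inventory, Cr Equity, amount 158): Cash=-405 Equity=39 Expenses=-80 Inventory=446
After txn 5 (Dr Inventory, Cr Cash, amount 268): Cash=-673 Equity=39 Expenses=-80 Inventory=714
After txn 6 (Dr Inventory, Cr Expenses, amount 335): Cash=-673 Equity=39 Expenses=-415 Inventory=1049
After txn 7 (Dr Cash, Cr Equity, amount 256): Cash=-417 Equity=-217 Expenses=-415 Inventory=1049
After txn 8 (Dr Cash, Cr Equity, amount 18): Cash=-399 Equity=-235 Expenses=-415 Inventory=1049

Answer: -399 -235 -415 1049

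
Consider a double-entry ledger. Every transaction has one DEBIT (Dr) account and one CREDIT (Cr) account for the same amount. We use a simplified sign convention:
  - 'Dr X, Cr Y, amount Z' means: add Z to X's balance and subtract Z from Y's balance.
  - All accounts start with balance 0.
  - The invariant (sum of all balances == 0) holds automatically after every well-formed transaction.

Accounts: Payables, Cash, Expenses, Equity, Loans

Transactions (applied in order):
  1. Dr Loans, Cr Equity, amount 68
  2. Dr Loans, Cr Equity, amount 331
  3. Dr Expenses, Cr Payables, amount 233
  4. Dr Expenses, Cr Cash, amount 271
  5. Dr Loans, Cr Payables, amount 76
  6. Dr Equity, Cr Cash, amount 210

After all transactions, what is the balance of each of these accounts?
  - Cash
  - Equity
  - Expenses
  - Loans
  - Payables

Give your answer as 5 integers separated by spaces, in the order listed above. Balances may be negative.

After txn 1 (Dr Loans, Cr Equity, amount 68): Equity=-68 Loans=68
After txn 2 (Dr Loans, Cr Equity, amount 331): Equity=-399 Loans=399
After txn 3 (Dr Expenses, Cr Payables, amount 233): Equity=-399 Expenses=233 Loans=399 Payables=-233
After txn 4 (Dr Expenses, Cr Cash, amount 271): Cash=-271 Equity=-399 Expenses=504 Loans=399 Payables=-233
After txn 5 (Dr Loans, Cr Payables, amount 76): Cash=-271 Equity=-399 Expenses=504 Loans=475 Payables=-309
After txn 6 (Dr Equity, Cr Cash, amount 210): Cash=-481 Equity=-189 Expenses=504 Loans=475 Payables=-309

Answer: -481 -189 504 475 -309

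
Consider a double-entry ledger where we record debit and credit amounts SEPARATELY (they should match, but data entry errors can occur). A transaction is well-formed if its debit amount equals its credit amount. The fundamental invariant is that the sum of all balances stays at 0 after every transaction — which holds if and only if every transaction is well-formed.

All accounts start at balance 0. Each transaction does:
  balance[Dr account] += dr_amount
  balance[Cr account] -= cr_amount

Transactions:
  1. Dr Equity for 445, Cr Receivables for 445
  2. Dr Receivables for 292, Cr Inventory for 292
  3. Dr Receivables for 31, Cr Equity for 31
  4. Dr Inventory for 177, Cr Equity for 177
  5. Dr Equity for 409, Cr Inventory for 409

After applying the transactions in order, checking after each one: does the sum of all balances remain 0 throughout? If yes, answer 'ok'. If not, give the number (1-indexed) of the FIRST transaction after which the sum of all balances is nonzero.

Answer: ok

Derivation:
After txn 1: dr=445 cr=445 sum_balances=0
After txn 2: dr=292 cr=292 sum_balances=0
After txn 3: dr=31 cr=31 sum_balances=0
After txn 4: dr=177 cr=177 sum_balances=0
After txn 5: dr=409 cr=409 sum_balances=0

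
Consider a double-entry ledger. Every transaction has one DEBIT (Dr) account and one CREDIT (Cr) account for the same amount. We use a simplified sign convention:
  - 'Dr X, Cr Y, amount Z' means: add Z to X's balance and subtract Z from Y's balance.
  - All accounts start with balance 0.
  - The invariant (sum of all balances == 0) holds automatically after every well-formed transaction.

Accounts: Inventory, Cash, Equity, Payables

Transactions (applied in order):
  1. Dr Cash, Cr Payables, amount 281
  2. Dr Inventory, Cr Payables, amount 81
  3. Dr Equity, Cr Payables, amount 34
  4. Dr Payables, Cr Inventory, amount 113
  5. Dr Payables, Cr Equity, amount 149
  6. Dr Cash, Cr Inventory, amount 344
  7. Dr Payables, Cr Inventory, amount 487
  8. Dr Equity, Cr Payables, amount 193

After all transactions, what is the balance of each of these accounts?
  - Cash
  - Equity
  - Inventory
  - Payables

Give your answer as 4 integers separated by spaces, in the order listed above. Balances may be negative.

Answer: 625 78 -863 160

Derivation:
After txn 1 (Dr Cash, Cr Payables, amount 281): Cash=281 Payables=-281
After txn 2 (Dr Inventory, Cr Payables, amount 81): Cash=281 Inventory=81 Payables=-362
After txn 3 (Dr Equity, Cr Payables, amount 34): Cash=281 Equity=34 Inventory=81 Payables=-396
After txn 4 (Dr Payables, Cr Inventory, amount 113): Cash=281 Equity=34 Inventory=-32 Payables=-283
After txn 5 (Dr Payables, Cr Equity, amount 149): Cash=281 Equity=-115 Inventory=-32 Payables=-134
After txn 6 (Dr Cash, Cr Inventory, amount 344): Cash=625 Equity=-115 Inventory=-376 Payables=-134
After txn 7 (Dr Payables, Cr Inventory, amount 487): Cash=625 Equity=-115 Inventory=-863 Payables=353
After txn 8 (Dr Equity, Cr Payables, amount 193): Cash=625 Equity=78 Inventory=-863 Payables=160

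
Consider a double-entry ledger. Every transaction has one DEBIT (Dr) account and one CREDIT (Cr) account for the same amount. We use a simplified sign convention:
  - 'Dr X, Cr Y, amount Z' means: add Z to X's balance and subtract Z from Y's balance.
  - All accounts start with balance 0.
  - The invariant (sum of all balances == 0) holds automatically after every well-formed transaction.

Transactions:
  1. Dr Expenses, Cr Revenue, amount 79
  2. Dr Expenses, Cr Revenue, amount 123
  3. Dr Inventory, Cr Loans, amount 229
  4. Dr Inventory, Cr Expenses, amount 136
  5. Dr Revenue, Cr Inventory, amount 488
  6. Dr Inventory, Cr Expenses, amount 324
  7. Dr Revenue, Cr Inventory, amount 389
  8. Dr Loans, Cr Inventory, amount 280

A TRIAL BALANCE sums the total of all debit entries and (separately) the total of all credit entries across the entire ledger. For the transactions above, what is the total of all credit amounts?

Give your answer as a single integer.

Answer: 2048

Derivation:
Txn 1: credit+=79
Txn 2: credit+=123
Txn 3: credit+=229
Txn 4: credit+=136
Txn 5: credit+=488
Txn 6: credit+=324
Txn 7: credit+=389
Txn 8: credit+=280
Total credits = 2048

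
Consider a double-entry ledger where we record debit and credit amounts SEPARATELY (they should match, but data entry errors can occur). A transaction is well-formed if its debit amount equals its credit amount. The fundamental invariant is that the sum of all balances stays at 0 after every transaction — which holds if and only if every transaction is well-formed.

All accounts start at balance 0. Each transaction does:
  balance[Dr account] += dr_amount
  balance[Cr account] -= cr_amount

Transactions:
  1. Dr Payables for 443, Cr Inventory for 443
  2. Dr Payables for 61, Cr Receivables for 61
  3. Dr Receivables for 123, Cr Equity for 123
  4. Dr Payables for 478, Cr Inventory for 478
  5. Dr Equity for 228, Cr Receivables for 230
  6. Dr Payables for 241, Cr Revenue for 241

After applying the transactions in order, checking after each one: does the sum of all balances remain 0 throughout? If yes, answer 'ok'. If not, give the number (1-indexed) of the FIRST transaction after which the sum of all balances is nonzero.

After txn 1: dr=443 cr=443 sum_balances=0
After txn 2: dr=61 cr=61 sum_balances=0
After txn 3: dr=123 cr=123 sum_balances=0
After txn 4: dr=478 cr=478 sum_balances=0
After txn 5: dr=228 cr=230 sum_balances=-2
After txn 6: dr=241 cr=241 sum_balances=-2

Answer: 5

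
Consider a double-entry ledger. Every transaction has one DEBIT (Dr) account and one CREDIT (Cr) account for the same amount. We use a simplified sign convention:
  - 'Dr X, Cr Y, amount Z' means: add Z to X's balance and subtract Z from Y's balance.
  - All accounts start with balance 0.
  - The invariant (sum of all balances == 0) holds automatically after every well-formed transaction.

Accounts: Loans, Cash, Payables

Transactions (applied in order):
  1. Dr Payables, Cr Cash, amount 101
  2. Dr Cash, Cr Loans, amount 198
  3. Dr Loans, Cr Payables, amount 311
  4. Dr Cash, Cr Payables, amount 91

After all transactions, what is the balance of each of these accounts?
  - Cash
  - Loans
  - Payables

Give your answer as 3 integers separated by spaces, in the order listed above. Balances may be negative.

After txn 1 (Dr Payables, Cr Cash, amount 101): Cash=-101 Payables=101
After txn 2 (Dr Cash, Cr Loans, amount 198): Cash=97 Loans=-198 Payables=101
After txn 3 (Dr Loans, Cr Payables, amount 311): Cash=97 Loans=113 Payables=-210
After txn 4 (Dr Cash, Cr Payables, amount 91): Cash=188 Loans=113 Payables=-301

Answer: 188 113 -301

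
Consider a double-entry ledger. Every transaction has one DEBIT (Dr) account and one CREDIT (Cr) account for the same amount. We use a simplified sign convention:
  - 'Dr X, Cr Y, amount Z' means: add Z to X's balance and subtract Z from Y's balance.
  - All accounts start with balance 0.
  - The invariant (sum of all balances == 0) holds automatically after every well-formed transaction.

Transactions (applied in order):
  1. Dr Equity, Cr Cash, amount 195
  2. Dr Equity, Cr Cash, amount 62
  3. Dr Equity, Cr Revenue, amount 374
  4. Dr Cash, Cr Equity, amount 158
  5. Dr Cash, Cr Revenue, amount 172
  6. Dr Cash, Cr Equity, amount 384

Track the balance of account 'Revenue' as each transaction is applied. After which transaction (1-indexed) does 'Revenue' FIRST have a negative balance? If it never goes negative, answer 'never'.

After txn 1: Revenue=0
After txn 2: Revenue=0
After txn 3: Revenue=-374

Answer: 3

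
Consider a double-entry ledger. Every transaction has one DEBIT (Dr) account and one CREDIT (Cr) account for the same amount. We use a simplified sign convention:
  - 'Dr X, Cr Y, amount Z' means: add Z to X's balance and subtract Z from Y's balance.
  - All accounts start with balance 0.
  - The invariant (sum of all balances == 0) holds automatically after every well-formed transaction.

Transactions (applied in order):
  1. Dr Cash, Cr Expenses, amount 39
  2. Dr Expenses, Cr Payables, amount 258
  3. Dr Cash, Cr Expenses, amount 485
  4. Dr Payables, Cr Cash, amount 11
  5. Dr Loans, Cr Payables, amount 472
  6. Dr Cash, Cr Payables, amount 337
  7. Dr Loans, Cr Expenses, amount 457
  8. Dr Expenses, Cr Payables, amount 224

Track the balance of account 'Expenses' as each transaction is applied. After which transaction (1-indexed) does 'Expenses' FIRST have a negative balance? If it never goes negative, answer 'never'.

Answer: 1

Derivation:
After txn 1: Expenses=-39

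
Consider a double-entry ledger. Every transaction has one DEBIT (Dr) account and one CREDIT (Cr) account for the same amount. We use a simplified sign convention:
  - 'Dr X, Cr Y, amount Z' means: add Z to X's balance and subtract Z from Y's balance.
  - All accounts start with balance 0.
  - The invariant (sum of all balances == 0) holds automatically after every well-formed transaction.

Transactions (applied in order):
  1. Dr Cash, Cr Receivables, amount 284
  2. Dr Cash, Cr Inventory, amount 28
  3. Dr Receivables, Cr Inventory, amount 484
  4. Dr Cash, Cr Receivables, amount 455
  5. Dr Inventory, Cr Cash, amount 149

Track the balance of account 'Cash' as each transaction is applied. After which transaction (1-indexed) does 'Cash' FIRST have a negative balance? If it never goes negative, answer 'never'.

Answer: never

Derivation:
After txn 1: Cash=284
After txn 2: Cash=312
After txn 3: Cash=312
After txn 4: Cash=767
After txn 5: Cash=618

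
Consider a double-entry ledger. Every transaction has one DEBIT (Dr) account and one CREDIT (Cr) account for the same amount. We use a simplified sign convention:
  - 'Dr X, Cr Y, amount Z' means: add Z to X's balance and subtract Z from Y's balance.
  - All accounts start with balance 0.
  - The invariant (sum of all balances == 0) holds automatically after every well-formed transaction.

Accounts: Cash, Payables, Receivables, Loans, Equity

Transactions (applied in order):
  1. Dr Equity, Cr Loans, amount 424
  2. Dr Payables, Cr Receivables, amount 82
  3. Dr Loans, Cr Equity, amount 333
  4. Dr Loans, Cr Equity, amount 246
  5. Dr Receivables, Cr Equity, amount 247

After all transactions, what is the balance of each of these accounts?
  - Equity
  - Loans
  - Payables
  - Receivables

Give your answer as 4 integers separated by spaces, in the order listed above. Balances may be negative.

After txn 1 (Dr Equity, Cr Loans, amount 424): Equity=424 Loans=-424
After txn 2 (Dr Payables, Cr Receivables, amount 82): Equity=424 Loans=-424 Payables=82 Receivables=-82
After txn 3 (Dr Loans, Cr Equity, amount 333): Equity=91 Loans=-91 Payables=82 Receivables=-82
After txn 4 (Dr Loans, Cr Equity, amount 246): Equity=-155 Loans=155 Payables=82 Receivables=-82
After txn 5 (Dr Receivables, Cr Equity, amount 247): Equity=-402 Loans=155 Payables=82 Receivables=165

Answer: -402 155 82 165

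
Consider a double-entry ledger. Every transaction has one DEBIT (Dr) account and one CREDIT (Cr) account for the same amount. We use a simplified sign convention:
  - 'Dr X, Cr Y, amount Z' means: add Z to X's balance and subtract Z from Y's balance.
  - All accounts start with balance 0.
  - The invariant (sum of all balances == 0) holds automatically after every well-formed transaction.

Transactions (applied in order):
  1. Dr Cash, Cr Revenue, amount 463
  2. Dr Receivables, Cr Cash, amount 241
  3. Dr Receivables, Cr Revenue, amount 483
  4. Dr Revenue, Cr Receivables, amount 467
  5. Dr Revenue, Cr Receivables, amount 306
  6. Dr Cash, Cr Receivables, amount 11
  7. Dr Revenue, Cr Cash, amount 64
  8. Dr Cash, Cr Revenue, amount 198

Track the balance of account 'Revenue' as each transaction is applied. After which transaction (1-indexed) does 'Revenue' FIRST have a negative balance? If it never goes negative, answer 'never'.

After txn 1: Revenue=-463

Answer: 1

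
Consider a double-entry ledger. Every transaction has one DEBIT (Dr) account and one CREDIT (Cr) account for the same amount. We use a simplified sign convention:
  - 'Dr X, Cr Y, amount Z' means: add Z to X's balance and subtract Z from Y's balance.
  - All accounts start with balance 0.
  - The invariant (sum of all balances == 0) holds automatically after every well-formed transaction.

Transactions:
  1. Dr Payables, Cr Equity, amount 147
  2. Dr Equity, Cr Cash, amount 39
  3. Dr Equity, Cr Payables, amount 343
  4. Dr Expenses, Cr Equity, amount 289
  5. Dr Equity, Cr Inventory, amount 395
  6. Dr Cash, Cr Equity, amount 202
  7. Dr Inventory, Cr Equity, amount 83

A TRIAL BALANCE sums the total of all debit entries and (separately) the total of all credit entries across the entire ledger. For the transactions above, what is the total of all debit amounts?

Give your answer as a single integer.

Answer: 1498

Derivation:
Txn 1: debit+=147
Txn 2: debit+=39
Txn 3: debit+=343
Txn 4: debit+=289
Txn 5: debit+=395
Txn 6: debit+=202
Txn 7: debit+=83
Total debits = 1498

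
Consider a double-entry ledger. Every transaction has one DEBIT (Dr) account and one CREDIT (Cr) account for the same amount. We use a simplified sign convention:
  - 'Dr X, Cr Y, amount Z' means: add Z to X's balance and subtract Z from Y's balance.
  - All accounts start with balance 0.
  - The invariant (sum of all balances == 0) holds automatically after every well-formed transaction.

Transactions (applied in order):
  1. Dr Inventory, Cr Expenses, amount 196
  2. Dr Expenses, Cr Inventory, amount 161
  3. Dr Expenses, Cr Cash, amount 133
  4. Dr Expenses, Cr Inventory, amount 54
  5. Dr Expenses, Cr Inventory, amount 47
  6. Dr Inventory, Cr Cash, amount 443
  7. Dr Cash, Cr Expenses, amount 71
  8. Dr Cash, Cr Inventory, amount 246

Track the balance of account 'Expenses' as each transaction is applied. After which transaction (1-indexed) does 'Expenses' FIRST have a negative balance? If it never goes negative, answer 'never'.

After txn 1: Expenses=-196

Answer: 1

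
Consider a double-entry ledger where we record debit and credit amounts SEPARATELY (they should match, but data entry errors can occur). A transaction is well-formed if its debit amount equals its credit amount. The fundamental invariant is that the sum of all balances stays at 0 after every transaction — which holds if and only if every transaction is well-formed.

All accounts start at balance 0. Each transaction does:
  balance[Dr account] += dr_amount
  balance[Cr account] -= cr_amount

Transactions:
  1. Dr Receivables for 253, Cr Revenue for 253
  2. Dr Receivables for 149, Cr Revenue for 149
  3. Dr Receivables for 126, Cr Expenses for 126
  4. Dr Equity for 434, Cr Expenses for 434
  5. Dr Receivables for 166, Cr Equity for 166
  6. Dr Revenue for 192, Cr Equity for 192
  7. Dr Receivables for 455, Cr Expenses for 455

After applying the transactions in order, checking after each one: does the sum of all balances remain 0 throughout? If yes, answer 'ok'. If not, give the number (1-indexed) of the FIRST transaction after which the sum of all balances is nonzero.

After txn 1: dr=253 cr=253 sum_balances=0
After txn 2: dr=149 cr=149 sum_balances=0
After txn 3: dr=126 cr=126 sum_balances=0
After txn 4: dr=434 cr=434 sum_balances=0
After txn 5: dr=166 cr=166 sum_balances=0
After txn 6: dr=192 cr=192 sum_balances=0
After txn 7: dr=455 cr=455 sum_balances=0

Answer: ok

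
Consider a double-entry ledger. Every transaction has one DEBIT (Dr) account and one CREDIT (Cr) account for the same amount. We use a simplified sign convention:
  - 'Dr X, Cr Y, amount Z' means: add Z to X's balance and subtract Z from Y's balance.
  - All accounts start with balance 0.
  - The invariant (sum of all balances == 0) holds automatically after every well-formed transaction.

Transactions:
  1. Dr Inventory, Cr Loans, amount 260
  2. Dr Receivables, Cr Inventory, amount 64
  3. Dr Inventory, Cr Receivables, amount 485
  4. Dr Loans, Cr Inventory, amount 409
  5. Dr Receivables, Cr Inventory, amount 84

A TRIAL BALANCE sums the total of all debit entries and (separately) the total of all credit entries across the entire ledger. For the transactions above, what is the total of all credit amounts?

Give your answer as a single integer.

Answer: 1302

Derivation:
Txn 1: credit+=260
Txn 2: credit+=64
Txn 3: credit+=485
Txn 4: credit+=409
Txn 5: credit+=84
Total credits = 1302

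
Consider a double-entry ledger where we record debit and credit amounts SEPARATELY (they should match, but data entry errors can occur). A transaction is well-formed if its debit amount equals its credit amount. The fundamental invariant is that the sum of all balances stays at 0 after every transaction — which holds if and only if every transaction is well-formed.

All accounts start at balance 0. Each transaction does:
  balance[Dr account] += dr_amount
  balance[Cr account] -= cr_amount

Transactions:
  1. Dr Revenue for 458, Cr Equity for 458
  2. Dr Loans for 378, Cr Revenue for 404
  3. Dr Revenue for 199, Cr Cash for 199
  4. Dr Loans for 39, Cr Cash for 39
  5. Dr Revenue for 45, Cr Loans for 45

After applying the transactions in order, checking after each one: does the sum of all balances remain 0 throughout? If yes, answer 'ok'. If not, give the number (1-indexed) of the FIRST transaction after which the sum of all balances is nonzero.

After txn 1: dr=458 cr=458 sum_balances=0
After txn 2: dr=378 cr=404 sum_balances=-26
After txn 3: dr=199 cr=199 sum_balances=-26
After txn 4: dr=39 cr=39 sum_balances=-26
After txn 5: dr=45 cr=45 sum_balances=-26

Answer: 2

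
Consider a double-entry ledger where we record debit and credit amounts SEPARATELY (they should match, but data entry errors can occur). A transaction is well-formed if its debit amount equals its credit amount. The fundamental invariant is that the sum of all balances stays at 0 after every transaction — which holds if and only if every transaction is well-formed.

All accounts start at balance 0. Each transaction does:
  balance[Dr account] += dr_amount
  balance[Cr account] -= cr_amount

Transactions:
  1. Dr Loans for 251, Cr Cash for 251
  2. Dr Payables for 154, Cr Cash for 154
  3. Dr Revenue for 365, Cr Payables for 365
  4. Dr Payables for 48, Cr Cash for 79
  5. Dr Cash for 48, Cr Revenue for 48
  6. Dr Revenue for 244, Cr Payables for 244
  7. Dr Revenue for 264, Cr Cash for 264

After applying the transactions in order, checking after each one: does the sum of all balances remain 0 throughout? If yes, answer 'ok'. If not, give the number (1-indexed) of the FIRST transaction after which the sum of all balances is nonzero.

After txn 1: dr=251 cr=251 sum_balances=0
After txn 2: dr=154 cr=154 sum_balances=0
After txn 3: dr=365 cr=365 sum_balances=0
After txn 4: dr=48 cr=79 sum_balances=-31
After txn 5: dr=48 cr=48 sum_balances=-31
After txn 6: dr=244 cr=244 sum_balances=-31
After txn 7: dr=264 cr=264 sum_balances=-31

Answer: 4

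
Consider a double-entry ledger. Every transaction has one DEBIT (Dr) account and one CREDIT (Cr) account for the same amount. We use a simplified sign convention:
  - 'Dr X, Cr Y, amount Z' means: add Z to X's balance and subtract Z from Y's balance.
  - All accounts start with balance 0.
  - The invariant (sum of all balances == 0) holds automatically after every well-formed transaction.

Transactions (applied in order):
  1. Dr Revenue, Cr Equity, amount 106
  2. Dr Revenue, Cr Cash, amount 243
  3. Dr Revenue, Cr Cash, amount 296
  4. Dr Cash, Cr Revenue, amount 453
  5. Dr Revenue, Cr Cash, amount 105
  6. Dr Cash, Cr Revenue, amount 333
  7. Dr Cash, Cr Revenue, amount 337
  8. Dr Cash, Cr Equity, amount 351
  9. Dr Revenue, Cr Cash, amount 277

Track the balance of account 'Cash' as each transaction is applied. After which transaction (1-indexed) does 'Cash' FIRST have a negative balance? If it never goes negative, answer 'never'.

After txn 1: Cash=0
After txn 2: Cash=-243

Answer: 2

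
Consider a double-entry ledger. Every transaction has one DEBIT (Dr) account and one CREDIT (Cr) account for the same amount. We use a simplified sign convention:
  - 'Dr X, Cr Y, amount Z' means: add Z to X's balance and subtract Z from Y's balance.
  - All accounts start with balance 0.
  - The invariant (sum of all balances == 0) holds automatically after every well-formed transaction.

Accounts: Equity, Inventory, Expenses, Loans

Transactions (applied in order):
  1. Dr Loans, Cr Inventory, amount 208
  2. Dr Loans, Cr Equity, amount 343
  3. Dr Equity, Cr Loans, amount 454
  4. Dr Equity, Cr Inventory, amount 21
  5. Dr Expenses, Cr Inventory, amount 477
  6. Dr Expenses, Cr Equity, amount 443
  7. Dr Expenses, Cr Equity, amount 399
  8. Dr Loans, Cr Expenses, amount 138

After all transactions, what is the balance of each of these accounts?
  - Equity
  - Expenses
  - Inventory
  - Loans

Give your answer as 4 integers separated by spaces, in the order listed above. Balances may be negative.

Answer: -710 1181 -706 235

Derivation:
After txn 1 (Dr Loans, Cr Inventory, amount 208): Inventory=-208 Loans=208
After txn 2 (Dr Loans, Cr Equity, amount 343): Equity=-343 Inventory=-208 Loans=551
After txn 3 (Dr Equity, Cr Loans, amount 454): Equity=111 Inventory=-208 Loans=97
After txn 4 (Dr Equity, Cr Inventory, amount 21): Equity=132 Inventory=-229 Loans=97
After txn 5 (Dr Expenses, Cr Inventory, amount 477): Equity=132 Expenses=477 Inventory=-706 Loans=97
After txn 6 (Dr Expenses, Cr Equity, amount 443): Equity=-311 Expenses=920 Inventory=-706 Loans=97
After txn 7 (Dr Expenses, Cr Equity, amount 399): Equity=-710 Expenses=1319 Inventory=-706 Loans=97
After txn 8 (Dr Loans, Cr Expenses, amount 138): Equity=-710 Expenses=1181 Inventory=-706 Loans=235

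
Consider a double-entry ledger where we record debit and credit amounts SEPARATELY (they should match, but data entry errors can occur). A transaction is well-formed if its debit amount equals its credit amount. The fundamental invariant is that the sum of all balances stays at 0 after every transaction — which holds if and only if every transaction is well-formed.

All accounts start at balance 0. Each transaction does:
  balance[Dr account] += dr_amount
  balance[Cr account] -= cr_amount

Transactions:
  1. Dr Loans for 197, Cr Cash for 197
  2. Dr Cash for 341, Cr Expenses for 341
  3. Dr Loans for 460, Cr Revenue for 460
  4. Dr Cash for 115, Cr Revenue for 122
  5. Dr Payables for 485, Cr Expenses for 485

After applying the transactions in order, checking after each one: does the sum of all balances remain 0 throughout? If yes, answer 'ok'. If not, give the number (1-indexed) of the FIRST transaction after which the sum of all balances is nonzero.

After txn 1: dr=197 cr=197 sum_balances=0
After txn 2: dr=341 cr=341 sum_balances=0
After txn 3: dr=460 cr=460 sum_balances=0
After txn 4: dr=115 cr=122 sum_balances=-7
After txn 5: dr=485 cr=485 sum_balances=-7

Answer: 4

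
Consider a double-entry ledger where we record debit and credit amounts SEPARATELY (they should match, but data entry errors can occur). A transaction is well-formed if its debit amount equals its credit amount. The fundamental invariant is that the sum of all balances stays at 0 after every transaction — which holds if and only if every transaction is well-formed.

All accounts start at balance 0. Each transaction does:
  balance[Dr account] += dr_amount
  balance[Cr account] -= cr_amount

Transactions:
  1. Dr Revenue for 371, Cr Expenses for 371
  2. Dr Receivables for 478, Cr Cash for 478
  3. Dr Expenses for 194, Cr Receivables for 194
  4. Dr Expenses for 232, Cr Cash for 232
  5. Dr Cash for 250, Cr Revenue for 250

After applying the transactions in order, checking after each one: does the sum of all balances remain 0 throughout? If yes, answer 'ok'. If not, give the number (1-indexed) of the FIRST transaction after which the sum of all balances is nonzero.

After txn 1: dr=371 cr=371 sum_balances=0
After txn 2: dr=478 cr=478 sum_balances=0
After txn 3: dr=194 cr=194 sum_balances=0
After txn 4: dr=232 cr=232 sum_balances=0
After txn 5: dr=250 cr=250 sum_balances=0

Answer: ok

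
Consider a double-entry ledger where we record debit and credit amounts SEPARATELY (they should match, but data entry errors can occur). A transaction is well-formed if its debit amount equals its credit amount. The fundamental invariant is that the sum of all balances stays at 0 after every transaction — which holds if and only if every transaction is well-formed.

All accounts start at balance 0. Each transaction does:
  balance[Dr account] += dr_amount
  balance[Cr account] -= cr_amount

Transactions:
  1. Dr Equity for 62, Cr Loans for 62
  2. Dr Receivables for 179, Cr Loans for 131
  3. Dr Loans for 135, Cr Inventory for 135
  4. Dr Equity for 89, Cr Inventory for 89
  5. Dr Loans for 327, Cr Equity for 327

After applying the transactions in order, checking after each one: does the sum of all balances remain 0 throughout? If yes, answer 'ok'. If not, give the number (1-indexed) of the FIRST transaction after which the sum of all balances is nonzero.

Answer: 2

Derivation:
After txn 1: dr=62 cr=62 sum_balances=0
After txn 2: dr=179 cr=131 sum_balances=48
After txn 3: dr=135 cr=135 sum_balances=48
After txn 4: dr=89 cr=89 sum_balances=48
After txn 5: dr=327 cr=327 sum_balances=48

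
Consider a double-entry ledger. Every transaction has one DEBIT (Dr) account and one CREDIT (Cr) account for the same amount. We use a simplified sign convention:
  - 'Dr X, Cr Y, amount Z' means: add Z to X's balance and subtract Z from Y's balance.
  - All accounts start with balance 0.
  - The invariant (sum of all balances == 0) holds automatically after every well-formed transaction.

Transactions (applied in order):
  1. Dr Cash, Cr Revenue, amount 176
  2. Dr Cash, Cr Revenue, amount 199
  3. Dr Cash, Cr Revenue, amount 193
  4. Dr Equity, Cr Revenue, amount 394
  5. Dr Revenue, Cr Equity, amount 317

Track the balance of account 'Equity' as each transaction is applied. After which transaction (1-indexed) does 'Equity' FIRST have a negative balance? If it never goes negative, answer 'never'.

Answer: never

Derivation:
After txn 1: Equity=0
After txn 2: Equity=0
After txn 3: Equity=0
After txn 4: Equity=394
After txn 5: Equity=77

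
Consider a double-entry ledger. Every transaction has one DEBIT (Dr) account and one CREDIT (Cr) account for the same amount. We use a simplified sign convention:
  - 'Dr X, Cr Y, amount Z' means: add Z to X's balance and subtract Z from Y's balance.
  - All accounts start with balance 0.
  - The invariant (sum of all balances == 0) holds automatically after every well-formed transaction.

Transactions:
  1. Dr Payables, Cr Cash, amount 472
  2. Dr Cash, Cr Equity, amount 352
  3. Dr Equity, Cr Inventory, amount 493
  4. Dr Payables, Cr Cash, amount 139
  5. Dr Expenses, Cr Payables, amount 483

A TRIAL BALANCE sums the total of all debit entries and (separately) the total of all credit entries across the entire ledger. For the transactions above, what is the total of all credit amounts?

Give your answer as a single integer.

Txn 1: credit+=472
Txn 2: credit+=352
Txn 3: credit+=493
Txn 4: credit+=139
Txn 5: credit+=483
Total credits = 1939

Answer: 1939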